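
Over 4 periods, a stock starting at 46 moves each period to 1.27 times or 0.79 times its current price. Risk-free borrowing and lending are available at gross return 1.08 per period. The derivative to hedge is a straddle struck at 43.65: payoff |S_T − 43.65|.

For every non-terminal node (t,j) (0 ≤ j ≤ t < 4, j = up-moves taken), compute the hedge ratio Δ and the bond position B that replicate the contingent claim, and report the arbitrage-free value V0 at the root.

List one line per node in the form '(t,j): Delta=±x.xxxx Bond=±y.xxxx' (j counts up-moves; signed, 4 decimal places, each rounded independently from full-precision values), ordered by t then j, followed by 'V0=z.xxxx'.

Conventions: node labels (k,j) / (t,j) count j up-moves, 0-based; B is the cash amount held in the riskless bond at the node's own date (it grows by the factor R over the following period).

(0,0): Delta=0.6483 Bond=-11.7049
(1,0): Delta=0.1343 Bond=6.0374
(1,1): Delta=0.8578 Bond=-24.8790
(2,0): Delta=-0.7845 Bond=32.8976
(2,1): Delta=0.5087 Bond=-10.7612
(2,2): Delta=1.0000 Bond=-37.4228
(3,0): Delta=-1.0000 Bond=40.4167
(3,1): Delta=-0.6967 Bond=32.3274
(3,2): Delta=1.0000 Bond=-40.4167
(3,3): Delta=1.0000 Bond=-40.4167
V0=18.1159

Since d<R<u, set p* = (R−d)/(u−d) = 0.6042; price each node as the discounted p*-expectation of its children.
Payoffs at expiry: V(4,0)=25.7330, V(4,1)=14.8467, V(4,2)=2.6541, V(4,3)=30.7882, V(4,4)=76.0165
Node (3,0) S=22.6798: V=(p*·14.8467+(1−p*)·25.7330)/1.08=17.7369; Δ=(14.8467−25.7330)/(28.8033−17.9170)=-1.0000; B=V−Δ·S=40.4167
Node (3,1) S=36.4599: V=(p*·2.6541+(1−p*)·14.8467)/1.08=6.9262; Δ=(2.6541−14.8467)/(46.3041−28.8033)=-0.6967; B=V−Δ·S=32.3274
Node (3,2) S=58.6128: V=(p*·30.7882+(1−p*)·2.6541)/1.08=18.1961; Δ=(30.7882−2.6541)/(74.4382−46.3041)=1.0000; B=V−Δ·S=-40.4167
Node (3,3) S=94.2256: V=(p*·76.0165+(1−p*)·30.7882)/1.08=53.8090; Δ=(76.0165−30.7882)/(119.6665−74.4382)=1.0000; B=V−Δ·S=-40.4167
Node (2,0) S=28.7086: V=(p*·6.9262+(1−p*)·17.7369)/1.08=10.3754; Δ=(6.9262−17.7369)/(36.4599−22.6798)=-0.7845; B=V−Δ·S=32.8976
Node (2,1) S=46.1518: V=(p*·18.1961+(1−p*)·6.9262)/1.08=12.7177; Δ=(18.1961−6.9262)/(58.6128−36.4599)=0.5087; B=V−Δ·S=-10.7612
Node (2,2) S=74.1934: V=(p*·53.8090+(1−p*)·18.1961)/1.08=36.7706; Δ=(53.8090−18.1961)/(94.2256−58.6128)=1.0000; B=V−Δ·S=-37.4228
Node (1,0) S=36.3400: V=(p*·12.7177+(1−p*)·10.3754)/1.08=10.9172; Δ=(12.7177−10.3754)/(46.1518−28.7086)=0.1343; B=V−Δ·S=6.0374
Node (1,1) S=58.4200: V=(p*·36.7706+(1−p*)·12.7177)/1.08=25.2311; Δ=(36.7706−12.7177)/(74.1934−46.1518)=0.8578; B=V−Δ·S=-24.8790
Node (0,0) S=46.0000: V=(p*·25.2311+(1−p*)·10.9172)/1.08=18.1159; Δ=(25.2311−10.9172)/(58.4200−36.3400)=0.6483; B=V−Δ·S=-11.7049
Verification: the root portfolio costs Δ(0,0)·S0 + B(0,0) = 18.1159, matching V0.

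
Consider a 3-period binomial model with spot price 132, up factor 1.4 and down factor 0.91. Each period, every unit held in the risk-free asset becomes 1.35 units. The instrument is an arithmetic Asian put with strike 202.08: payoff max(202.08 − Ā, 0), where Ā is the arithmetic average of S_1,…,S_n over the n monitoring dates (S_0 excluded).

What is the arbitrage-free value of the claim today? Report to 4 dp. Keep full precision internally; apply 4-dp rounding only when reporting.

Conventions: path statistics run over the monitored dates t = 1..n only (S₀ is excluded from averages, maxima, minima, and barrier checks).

Set p* = 0.8980 (from d < R < u); the path-dependent value is the discounted p*-expectation over all price paths.
Enumerate all 2^3 = 8 price paths (U = up ×1.4, D = down ×0.91); each path with k up-moves has probability p*^k·(1−p*)^(3−k).
DDD: Ā=109.6335, payoff=92.4465, prob=0.001062
UDD: Ā=168.6670, payoff=33.4130, prob=0.009350
DUD: Ā=147.1070, payoff=54.9730, prob=0.009350
UUD: Ā=226.3184, payoff=0.0000, prob=0.082279
DDU: Ā=127.4874, payoff=74.5926, prob=0.009350
UDU: Ā=196.1344, payoff=5.9456, prob=0.082279
DUU: Ā=174.5744, payoff=27.5056, prob=0.082279
UUU: Ā=268.5760, payoff=0.0000, prob=0.724052
Price = Σ prob·payoff / R^3 = 4.374368 / 2.460375 = 1.7779

price = 1.7779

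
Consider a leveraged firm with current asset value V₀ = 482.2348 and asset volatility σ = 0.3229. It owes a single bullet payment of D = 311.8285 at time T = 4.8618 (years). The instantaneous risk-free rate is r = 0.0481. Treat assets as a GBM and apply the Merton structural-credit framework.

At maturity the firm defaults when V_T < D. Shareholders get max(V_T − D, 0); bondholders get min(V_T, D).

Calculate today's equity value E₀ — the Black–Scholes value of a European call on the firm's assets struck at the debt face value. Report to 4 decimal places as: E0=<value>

E0=257.4248

Apply the equity-as-call identities (strike 311.8285, horizon 4.8618 years):
d₁ = [ln(V₀/D) + (r + σ²/2)T] / (σ√T)
   = [ln(482.2348/311.8285) + (0.0481 + 0.5·0.3229²)·4.8618] / (0.3229·√4.8618)
   = [0.435978 + 0.487309] / 0.711978 = 1.296791
d₂ = d₁ − σ√T = 1.296791 − 0.711978 = 0.584813
N(d₁) = 0.902648,  N(d₂) = 0.720663,  e^(−rT) = 0.791478
E₀ = V₀·N(d₁) − D·e^(−rT)·N(d₂)
   = 482.2348·0.902648 − 311.8285·0.791478·0.720663 = 257.424801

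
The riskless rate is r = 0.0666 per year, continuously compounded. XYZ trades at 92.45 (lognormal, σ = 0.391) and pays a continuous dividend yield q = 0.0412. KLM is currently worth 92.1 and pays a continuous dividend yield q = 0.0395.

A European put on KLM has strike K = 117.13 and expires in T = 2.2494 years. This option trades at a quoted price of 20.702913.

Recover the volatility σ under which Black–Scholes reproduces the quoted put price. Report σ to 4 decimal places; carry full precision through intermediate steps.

sigma = 0.1887

At σ = 0.1887 the Black–Scholes value reproduces the quote:
σ√T = 0.1887·√2.2494 = 0.283012
d₁ = (ln(S/K) + (r−q+σ²/2)T) / (σ√T) = (ln(92.1/117.13) + (0.0666−0.0395+0.1887²/2)·2.2494) / 0.283012 = (-0.240409 + 0.101007) / 0.283012 = -0.492568
d₂ = d₁ − σ√T = -0.492568 − 0.283012 = -0.775580
e^{−rT} = 0.860871
e^{−qT} = 0.914982
N(−d₁) = 0.688841,  N(−d₂) = 0.781002
V = K·e^{−rT}·N(−d₂) − S·e^{−qT}·N(−d₁) = 78.751416 − 58.048504 = 20.702913 (the quoted price), and the Black–Scholes price is strictly increasing in σ, so σ is unique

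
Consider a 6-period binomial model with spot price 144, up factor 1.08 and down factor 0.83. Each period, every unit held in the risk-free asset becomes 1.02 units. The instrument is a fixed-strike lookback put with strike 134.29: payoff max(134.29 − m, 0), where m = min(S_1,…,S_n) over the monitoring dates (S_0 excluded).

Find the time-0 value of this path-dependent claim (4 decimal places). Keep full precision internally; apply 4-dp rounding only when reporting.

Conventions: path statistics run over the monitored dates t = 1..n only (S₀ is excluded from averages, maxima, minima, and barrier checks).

price = 10.2534

Risk-neutral up-probability p* = (R−d)/(u−d) = (1.02−0.83)/(1.08−0.83) = 0.7600; the claim prices as the p*-weighted sum of path payoffs discounted by R^6.
Enumerate all 2^6 = 64 price paths (U = up ×1.08, D = down ×0.83); each path with k up-moves has probability p*^k·(1−p*)^(6−k).
DDDDDD: m=47.0794, payoff=87.2106, prob=0.000191
UDDDDD: m=61.2600, payoff=73.0300, prob=0.000605
DUDDDD: m=61.2600, payoff=73.0300, prob=0.000605
UUDDDD: m=79.7118, payoff=54.5782, prob=0.001916
DDUDDD: m=61.2600, payoff=73.0300, prob=0.000605
UDUDDD: m=79.7118, payoff=54.5782, prob=0.001916
DUUDDD: m=79.7118, payoff=54.5782, prob=0.001916
UUUDDD: m=103.7213, payoff=30.5687, prob=0.006068
DDDUDD: m=61.2600, payoff=73.0300, prob=0.000605
UDDUDD: m=79.7118, payoff=54.5782, prob=0.001916
DUDUDD: m=79.7118, payoff=54.5782, prob=0.001916
UUDUDD: m=103.7213, payoff=30.5687, prob=0.006068
DDUUDD: m=79.7118, payoff=54.5782, prob=0.001916
UDUUDD: m=103.7213, payoff=30.5687, prob=0.006068
DUUUDD: m=103.7213, payoff=30.5687, prob=0.006068
UUUUDD: m=134.9627, payoff=0.0000, prob=0.019217
DDDDUD: m=61.2600, payoff=73.0300, prob=0.000605
UDDDUD: m=79.7118, payoff=54.5782, prob=0.001916
DUDDUD: m=79.7118, payoff=54.5782, prob=0.001916
UUDDUD: m=103.7213, payoff=30.5687, prob=0.006068
DDUDUD: m=79.7118, payoff=54.5782, prob=0.001916
UDUDUD: m=103.7213, payoff=30.5687, prob=0.006068
DUUDUD: m=103.7213, payoff=30.5687, prob=0.006068
UUUDUD: m=134.9627, payoff=0.0000, prob=0.019217
DDDUUD: m=79.7118, payoff=54.5782, prob=0.001916
UDDUUD: m=103.7213, payoff=30.5687, prob=0.006068
DUDUUD: m=103.7213, payoff=30.5687, prob=0.006068
UUDUUD: m=134.9627, payoff=0.0000, prob=0.019217
DDUUUD: m=99.2016, payoff=35.0884, prob=0.006068
UDUUUD: m=129.0816, payoff=5.2084, prob=0.019217
DUUUUD: m=119.5200, payoff=14.7700, prob=0.019217
UUUUUD: m=155.5200, payoff=0.0000, prob=0.060853
DDDDDU: m=56.7222, payoff=77.5678, prob=0.000605
UDDDDU: m=73.8072, payoff=60.4828, prob=0.001916
DUDDDU: m=73.8072, payoff=60.4828, prob=0.001916
UUDDDU: m=96.0383, payoff=38.2517, prob=0.006068
DDUDDU: m=73.8072, payoff=60.4828, prob=0.001916
UDUDDU: m=96.0383, payoff=38.2517, prob=0.006068
DUUDDU: m=96.0383, payoff=38.2517, prob=0.006068
UUUDDU: m=124.9654, payoff=9.3246, prob=0.019217
DDDUDU: m=73.8072, payoff=60.4828, prob=0.001916
UDDUDU: m=96.0383, payoff=38.2517, prob=0.006068
DUDUDU: m=96.0383, payoff=38.2517, prob=0.006068
UUDUDU: m=124.9654, payoff=9.3246, prob=0.019217
DDUUDU: m=96.0383, payoff=38.2517, prob=0.006068
UDUUDU: m=124.9654, payoff=9.3246, prob=0.019217
DUUUDU: m=119.5200, payoff=14.7700, prob=0.019217
UUUUDU: m=155.5200, payoff=0.0000, prob=0.060853
DDDDUU: m=68.3400, payoff=65.9500, prob=0.001916
UDDDUU: m=88.9243, payoff=45.3657, prob=0.006068
DUDDUU: m=88.9243, payoff=45.3657, prob=0.006068
UUDDUU: m=115.7087, payoff=18.5813, prob=0.019217
DDUDUU: m=88.9243, payoff=45.3657, prob=0.006068
UDUDUU: m=115.7087, payoff=18.5813, prob=0.019217
DUUDUU: m=115.7087, payoff=18.5813, prob=0.019217
UUUDUU: m=150.5608, payoff=0.0000, prob=0.060853
DDDUUU: m=82.3373, payoff=51.9527, prob=0.006068
UDDUUU: m=107.1377, payoff=27.1523, prob=0.019217
DUDUUU: m=107.1377, payoff=27.1523, prob=0.019217
UUDUUU: m=139.4081, payoff=0.0000, prob=0.060853
DDUUUU: m=99.2016, payoff=35.0884, prob=0.019217
UDUUUU: m=129.0816, payoff=5.2084, prob=0.060853
DUUUUU: m=119.5200, payoff=14.7700, prob=0.060853
UUUUUU: m=155.5200, payoff=0.0000, prob=0.192700
Price = Σ prob·payoff / R^6 = 11.546951 / 1.126162 = 10.2534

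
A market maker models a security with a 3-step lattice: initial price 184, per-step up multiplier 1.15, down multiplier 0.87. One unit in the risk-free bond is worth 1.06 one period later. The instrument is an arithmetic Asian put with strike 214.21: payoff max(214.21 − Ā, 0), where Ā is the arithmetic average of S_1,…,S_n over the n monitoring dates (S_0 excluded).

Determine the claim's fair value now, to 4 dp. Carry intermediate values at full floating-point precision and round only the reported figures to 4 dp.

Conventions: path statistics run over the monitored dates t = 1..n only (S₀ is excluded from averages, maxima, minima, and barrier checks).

price = 15.1266

No-arbitrage gives p* = (R−d)/(u−d) = 0.6786: enumerate every path, weight its payoff by its p*-probability, and discount by R^3.
Enumerate all 2^3 = 8 price paths (U = up ×1.15, D = down ×0.87); each path with k up-moves has probability p*^k·(1−p*)^(3−k).
DDD: Ā=140.1714, payoff=74.0386, prob=0.033209
UDD: Ā=185.2840, payoff=28.9260, prob=0.070108
DUD: Ā=168.1107, payoff=46.0993, prob=0.070108
UUD: Ā=222.2153, payoff=0.0000, prob=0.148005
DDU: Ā=153.1699, payoff=61.0401, prob=0.070108
UDU: Ā=202.4659, payoff=11.7441, prob=0.148005
DUU: Ā=185.2926, payoff=28.9174, prob=0.148005
UUU: Ā=244.9270, payoff=0.0000, prob=0.312454
Price = Σ prob·payoff / R^3 = 18.016033 / 1.191016 = 15.1266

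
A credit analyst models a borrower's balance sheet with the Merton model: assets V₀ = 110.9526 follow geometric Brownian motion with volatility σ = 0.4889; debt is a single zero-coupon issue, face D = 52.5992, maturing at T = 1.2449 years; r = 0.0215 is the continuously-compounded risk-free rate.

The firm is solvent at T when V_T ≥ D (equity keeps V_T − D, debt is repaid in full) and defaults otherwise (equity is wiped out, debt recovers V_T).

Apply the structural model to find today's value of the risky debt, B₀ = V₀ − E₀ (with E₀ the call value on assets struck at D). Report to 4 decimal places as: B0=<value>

With assets at 110.9526 and a single debt payment of 52.5992 at 1.2449 years:
d₁ = [ln(V₀/D) + (r + σ²/2)T] / (σ√T)
   = [ln(110.9526/52.5992) + (0.0215 + 0.5·0.4889²)·1.2449] / (0.4889·√1.2449)
   = [0.746402 + 0.175545] / 0.545491 = 1.690125
d₂ = d₁ − σ√T = 1.690125 − 0.545491 = 1.144635
N(d₁) = 0.954498,  N(d₂) = 0.873820,  e^(−rT) = 0.973590
E₀ = V₀·N(d₁) − D·e^(−rT)·N(d₂)
   = 110.9526·0.954498 − 52.5992·0.973590·0.873820 = 61.155694
B₀ = V₀ − E₀ = 110.9526 − 61.155694 = 49.796906

B0=49.7969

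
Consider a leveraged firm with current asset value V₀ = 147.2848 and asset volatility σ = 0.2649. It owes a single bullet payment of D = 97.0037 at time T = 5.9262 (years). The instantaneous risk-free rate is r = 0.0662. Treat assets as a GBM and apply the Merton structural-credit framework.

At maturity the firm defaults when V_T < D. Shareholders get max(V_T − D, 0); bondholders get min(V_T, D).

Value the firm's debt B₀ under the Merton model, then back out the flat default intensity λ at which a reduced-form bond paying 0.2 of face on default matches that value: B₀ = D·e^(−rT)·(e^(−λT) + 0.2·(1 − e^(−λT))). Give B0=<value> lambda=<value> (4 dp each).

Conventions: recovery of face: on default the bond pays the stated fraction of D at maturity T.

With assets at 147.2848 and a single debt payment of 97.0037 at 5.9262 years:
d₁ = [ln(V₀/D) + (r + σ²/2)T] / (σ√T)
   = [ln(147.2848/97.0037) + (0.0662 + 0.5·0.2649²)·5.9262] / (0.2649·√5.9262)
   = [0.417619 + 0.600241] / 0.644867 = 1.578403
d₂ = d₁ − σ√T = 1.578403 − 0.644867 = 0.933536
N(d₁) = 0.942764,  N(d₂) = 0.824728,  e^(−rT) = 0.675492
E₀ = V₀·N(d₁) − D·e^(−rT)·N(d₂)
   = 147.2848·0.942764 − 97.0037·0.675492·0.824728 = 84.814244
B₀ = V₀ − E₀ = 147.2848 − 84.814244 = 62.470556
e^(−λT) = (B₀·e^(rT)/D − 0.2)/(1 − 0.2) = (62.4706·1.480403/97.0037 − 0.2)/0.8 = 0.94172867
λ = −ln(0.94172867)/5.9262 = 0.010131

B0=62.4706 lambda=0.0101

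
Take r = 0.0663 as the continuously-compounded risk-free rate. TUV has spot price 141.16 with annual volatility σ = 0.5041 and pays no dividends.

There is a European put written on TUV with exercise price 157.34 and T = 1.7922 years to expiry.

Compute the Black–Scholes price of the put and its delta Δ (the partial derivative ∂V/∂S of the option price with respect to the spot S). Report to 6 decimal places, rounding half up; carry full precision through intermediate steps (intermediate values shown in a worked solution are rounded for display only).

σ√T = 0.5041·√1.7922 = 0.674854
d₁ = (ln(S/K) + (r+σ²/2)T) / (σ√T) = (ln(141.16/157.34) + (0.0663+0.5041²/2)·1.7922) / 0.674854 = (-0.108515 + 0.346537) / 0.674854 = 0.352701
d₂ = d₁ − σ√T = 0.352701 − 0.674854 = -0.322153
e^{−rT} = 0.887965
N(−d₁) = 0.362156,  N(−d₂) = 0.626332
Put price V = K·e^{−rT}·N(−d₂) − S·N(−d₁) = 87.506307 − 51.121974 = 36.384333
Δ = −N(−d₁) = -0.362156

price = 36.384333
Δ = -0.362156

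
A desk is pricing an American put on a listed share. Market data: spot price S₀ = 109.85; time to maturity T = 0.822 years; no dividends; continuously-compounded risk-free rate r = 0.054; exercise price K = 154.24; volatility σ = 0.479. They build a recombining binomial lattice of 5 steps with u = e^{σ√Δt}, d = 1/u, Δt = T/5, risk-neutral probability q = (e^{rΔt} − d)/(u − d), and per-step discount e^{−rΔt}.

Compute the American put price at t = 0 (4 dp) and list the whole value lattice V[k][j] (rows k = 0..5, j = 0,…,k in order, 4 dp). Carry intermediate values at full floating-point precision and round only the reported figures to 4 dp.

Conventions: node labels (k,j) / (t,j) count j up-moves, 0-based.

Δt=0.16440  u=1.21436  d=0.82348  q=0.47441  discount=0.99116
step 5 (expiry): payoffs max(K−S,0) = 112.6428 92.8979 63.7808 20.8426 0.0000 0.0000
k=4: (k=4,j=0): S=50.5139, K−S=103.7261, hold=102.3628 ⇒ V=103.7261 exercise | (k=4,j=1): S=74.4913, K−S=79.7487, hold=78.3855 ⇒ V=79.7487 exercise | (k=4,j=2): S=109.8500, K−S=44.3900, hold=43.0268 ⇒ V=44.3900 exercise | (k=4,j=3): S=161.9923, K−S=0.0000, hold=10.8578 ⇒ V=10.8578 continue | (k=4,j=4): S=238.8850, K−S=0.0000, hold=0.0000 ⇒ V=0.0000 continue
k=3: (k=3,j=0): S=61.3421, K−S=92.8979, hold=91.5347 ⇒ V=92.8979 exercise | (k=3,j=1): S=90.4592, K−S=63.7808, hold=62.4176 ⇒ V=63.7808 exercise | (k=3,j=2): S=133.3974, K−S=20.8426, hold=28.2302 ⇒ V=28.2302 continue | (k=3,j=3): S=196.7169, K−S=0.0000, hold=5.6563 ⇒ V=5.6563 continue
k=2: (k=2,j=0): S=74.4913, K−S=79.7487, hold=78.3855 ⇒ V=79.7487 exercise | (k=2,j=1): S=109.8500, K−S=44.3900, hold=46.5006 ⇒ V=46.5006 continue | (k=2,j=2): S=161.9923, K−S=0.0000, hold=17.3661 ⇒ V=17.3661 continue
k=1: (k=1,j=0): S=90.4592, K−S=63.7808, hold=63.4100 ⇒ V=63.7808 exercise | (k=1,j=1): S=133.3974, K−S=20.8426, hold=32.3900 ⇒ V=32.3900 continue
k=0: (k=0,j=0): S=109.8500, K−S=44.3900, hold=48.4566 ⇒ V=48.4566 continue

price = 48.4566
tree:
48.4566
63.7808 32.3900
79.7487 46.5006 17.3661
92.8979 63.7808 28.2302 5.6563
103.7261 79.7487 44.3900 10.8578 0.0000
112.6428 92.8979 63.7808 20.8426 0.0000 0.0000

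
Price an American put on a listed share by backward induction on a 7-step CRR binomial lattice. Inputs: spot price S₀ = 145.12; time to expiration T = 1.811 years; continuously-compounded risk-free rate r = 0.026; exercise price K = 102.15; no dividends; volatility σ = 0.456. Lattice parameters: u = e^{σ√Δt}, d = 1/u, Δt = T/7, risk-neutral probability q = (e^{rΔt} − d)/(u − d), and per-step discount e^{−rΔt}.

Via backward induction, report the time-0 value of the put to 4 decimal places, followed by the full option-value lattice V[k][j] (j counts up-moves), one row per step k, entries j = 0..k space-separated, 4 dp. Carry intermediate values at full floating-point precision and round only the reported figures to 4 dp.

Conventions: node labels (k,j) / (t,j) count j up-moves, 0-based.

price = 11.4484
tree:
11.4484
16.8924 5.1412
24.2570 8.3807 1.3633
33.6794 13.4060 2.5262 0.0000
44.8344 20.9066 4.6811 0.0000 0.0000
56.6432 31.4488 8.6741 0.0000 0.0000 0.0000
66.0634 44.7639 16.0731 0.0000 0.0000 0.0000 0.0000
73.5335 56.6432 29.7836 0.0000 0.0000 0.0000 0.0000 0.0000

Δt=0.25871, u=1.26104, d=0.79299, q=0.45669, disc=e^(-rΔt)=0.99330
k=7 terminal: V=max(K-S,0) → 73.5335 56.6432 29.7836 0.0000 0.0000 0.0000 0.0000 0.0000
k=6: j=0 S=36.0866 intr=66.0634 cont=65.3785 V=66.0634[EX]; j=1 S=57.3861 intr=44.7639 cont=44.0791 V=44.7639[EX]; j=2 S=91.2572 intr=10.8928 cont=16.0731 V=16.0731[hold]; j=3 S=145.1200 intr=0.0000 cont=0.0000 V=0.0000[hold]; j=4 S=230.7743 intr=0.0000 cont=0.0000 V=0.0000[hold]; j=5 S=366.9845 intr=0.0000 cont=0.0000 V=0.0000[hold]; j=6 S=583.5902 intr=0.0000 cont=0.0000 V=0.0000[hold]
k=5: j=0 S=45.5068 intr=56.6432 cont=55.9583 V=56.6432[EX]; j=1 S=72.3664 intr=29.7836 cont=31.4488 V=31.4488[hold]; j=2 S=115.0793 intr=0.0000 cont=8.6741 V=8.6741[hold]; j=3 S=183.0027 intr=0.0000 cont=0.0000 V=0.0000[hold]; j=4 S=291.0165 intr=0.0000 cont=0.0000 V=0.0000[hold]; j=5 S=462.7835 intr=0.0000 cont=0.0000 V=0.0000[hold]
k=4: j=0 S=57.3861 intr=44.7639 cont=44.8344 V=44.8344[hold]; j=1 S=91.2572 intr=10.8928 cont=20.9066 V=20.9066[hold]; j=2 S=145.1200 intr=0.0000 cont=4.6811 V=4.6811[hold]; j=3 S=230.7743 intr=0.0000 cont=0.0000 V=0.0000[hold]; j=4 S=366.9845 intr=0.0000 cont=0.0000 V=0.0000[hold]
k=3: j=0 S=72.3664 intr=29.7836 cont=33.6794 V=33.6794[hold]; j=1 S=115.0793 intr=0.0000 cont=13.4060 V=13.4060[hold]; j=2 S=183.0027 intr=0.0000 cont=2.5262 V=2.5262[hold]; j=3 S=291.0165 intr=0.0000 cont=0.0000 V=0.0000[hold]
k=2: j=0 S=91.2572 intr=10.8928 cont=24.2570 V=24.2570[hold]; j=1 S=145.1200 intr=0.0000 cont=8.3807 V=8.3807[hold]; j=2 S=230.7743 intr=0.0000 cont=1.3633 V=1.3633[hold]
k=1: j=0 S=115.0793 intr=0.0000 cont=16.8924 V=16.8924[hold]; j=1 S=183.0027 intr=0.0000 cont=5.1412 V=5.1412[hold]
k=0: j=0 S=145.1200 intr=0.0000 cont=11.4484 V=11.4484[hold]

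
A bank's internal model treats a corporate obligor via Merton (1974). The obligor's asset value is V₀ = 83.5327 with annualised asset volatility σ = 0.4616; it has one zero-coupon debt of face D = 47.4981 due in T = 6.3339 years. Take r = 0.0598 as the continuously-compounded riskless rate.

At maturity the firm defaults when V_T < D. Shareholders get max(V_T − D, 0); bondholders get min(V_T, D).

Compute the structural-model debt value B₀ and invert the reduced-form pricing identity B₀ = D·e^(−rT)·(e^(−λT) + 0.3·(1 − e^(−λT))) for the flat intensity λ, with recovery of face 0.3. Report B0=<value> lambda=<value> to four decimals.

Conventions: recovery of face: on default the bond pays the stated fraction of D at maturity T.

With assets at 83.5327 and a single debt payment of 47.4981 at 6.3339 years:
d₁ = [ln(V₀/D) + (r + σ²/2)T] / (σ√T)
   = [ln(83.5327/47.4981) + (0.0598 + 0.5·0.4616²)·6.3339] / (0.4616·√6.3339)
   = [0.564548 + 1.053564] / 1.161720 = 1.392859
d₂ = d₁ − σ√T = 1.392859 − 1.161720 = 0.231139
N(d₁) = 0.918169,  N(d₂) = 0.591397,  e^(−rT) = 0.684705
E₀ = V₀·N(d₁) − D·e^(−rT)·N(d₂)
   = 83.5327·0.918169 − 47.4981·0.684705·0.591397 = 57.463606
B₀ = V₀ − E₀ = 83.5327 − 57.463606 = 26.069094
e^(−λT) = (B₀·e^(rT)/D − 0.3)/(1 − 0.3) = (26.0691·1.460483/47.4981 − 0.3)/0.7 = 0.71654138
λ = −ln(0.71654138)/6.3339 = 0.052625

B0=26.0691 lambda=0.0526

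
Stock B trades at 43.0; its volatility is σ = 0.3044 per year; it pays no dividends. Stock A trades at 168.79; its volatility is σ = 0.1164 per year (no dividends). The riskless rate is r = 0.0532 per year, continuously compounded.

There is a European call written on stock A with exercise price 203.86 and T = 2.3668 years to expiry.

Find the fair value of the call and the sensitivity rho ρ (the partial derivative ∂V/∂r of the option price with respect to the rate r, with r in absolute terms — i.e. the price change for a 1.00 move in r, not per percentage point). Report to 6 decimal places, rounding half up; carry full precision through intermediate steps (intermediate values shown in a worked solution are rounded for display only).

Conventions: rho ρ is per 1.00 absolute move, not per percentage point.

price = 7.713244
ρ = 140.281946

σ√T = 0.1164·√2.3668 = 0.179075
d₁ = (ln(S/K) + (r+σ²/2)T) / (σ√T) = (ln(168.79/203.86) + (0.0532+0.1164²/2)·2.3668) / 0.179075 = (-0.188778 + 0.141948) / 0.179075 = -0.261514
d₂ = d₁ − σ√T = -0.261514 − 0.179075 = -0.440589
e^{−rT} = 0.881691
N(d₁) = 0.396848,  N(d₂) = 0.329755
Call price V = S·N(d₁) − K·e^{−rT}·N(d₂) = 66.983967 − 59.270722 = 7.713244
ρ = K·T·e^{−rT}·N(d₂) = 140.281946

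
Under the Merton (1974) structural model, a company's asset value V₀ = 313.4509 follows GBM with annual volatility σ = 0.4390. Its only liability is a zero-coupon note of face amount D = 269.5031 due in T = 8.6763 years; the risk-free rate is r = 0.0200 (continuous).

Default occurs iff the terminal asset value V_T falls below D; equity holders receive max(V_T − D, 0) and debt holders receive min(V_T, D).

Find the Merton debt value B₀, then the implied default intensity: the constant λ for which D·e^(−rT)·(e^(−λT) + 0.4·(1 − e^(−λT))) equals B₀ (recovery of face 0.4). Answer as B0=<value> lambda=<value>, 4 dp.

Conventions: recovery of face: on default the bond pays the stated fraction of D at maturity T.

Equity is a call on the firm's assets struck at D = 269.5031:
d₁ = [ln(V₀/D) + (r + σ²/2)T] / (σ√T)
   = [ln(313.4509/269.5031) + (0.0200 + 0.5·0.4390²)·8.6763] / (0.4390·√8.6763)
   = [0.151063 + 1.009579] / 1.293099 = 0.897566
d₂ = d₁ − σ√T = 0.897566 − 1.293099 = -0.395533
N(d₁) = 0.815291,  N(d₂) = 0.346225,  e^(−rT) = 0.840695
E₀ = V₀·N(d₁) − D·e^(−rT)·N(d₂)
   = 313.4509·0.815291 − 269.5031·0.840695·0.346225 = 177.109719
B₀ = V₀ − E₀ = 313.4509 − 177.109719 = 136.341181
e^(−λT) = (B₀·e^(rT)/D − 0.4)/(1 − 0.4) = (136.3412·1.189492/269.5031 − 0.4)/0.6 = 0.33626993
λ = −ln(0.33626993)/8.6763 = 0.125611

B0=136.3412 lambda=0.1256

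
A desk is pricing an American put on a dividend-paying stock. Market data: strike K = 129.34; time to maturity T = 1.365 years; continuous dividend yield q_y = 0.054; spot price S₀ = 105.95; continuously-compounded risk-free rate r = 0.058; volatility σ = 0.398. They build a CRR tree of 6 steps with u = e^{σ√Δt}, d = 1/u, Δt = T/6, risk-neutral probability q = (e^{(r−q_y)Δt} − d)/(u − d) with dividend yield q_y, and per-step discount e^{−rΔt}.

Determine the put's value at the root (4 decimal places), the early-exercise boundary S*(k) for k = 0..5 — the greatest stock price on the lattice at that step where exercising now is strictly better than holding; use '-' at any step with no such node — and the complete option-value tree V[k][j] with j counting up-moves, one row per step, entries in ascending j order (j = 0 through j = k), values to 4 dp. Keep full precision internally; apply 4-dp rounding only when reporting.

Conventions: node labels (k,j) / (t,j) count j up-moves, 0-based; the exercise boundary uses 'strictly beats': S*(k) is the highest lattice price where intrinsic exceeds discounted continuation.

price = 33.8970
boundary = - - 72.4792 59.9473 72.4792 87.6309
tree:
33.8970
44.6690 21.9871
56.8608 31.3734 11.3889
69.3927 43.1899 18.1392 3.6380
79.7578 56.8608 28.0799 6.7648 0.0000
88.3307 69.3927 41.7091 12.5789 0.0000 0.0000
95.4214 79.7578 56.8608 23.3900 0.0000 0.0000 0.0000

params: Δt=0.22750 u=1.20905 d=0.82710 q=0.45507 e^(-rΔt)=0.98689
t_6 payoffs: 95.4214 79.7578 56.8608 23.3900 0.0000 0.0000 0.0000
t_5: node(5,0) S=41.0093 payoff=88.3307 vs cont=87.1360 → 88.3307 [stop]  node(5,1) S=59.9473 payoff=69.3927 vs cont=68.4292 → 69.3927 [stop]  node(5,2) S=87.6309 payoff=41.7091 vs cont=41.0837 → 41.7091 [stop]  node(5,3) S=128.0987 payoff=1.2413 vs cont=12.5789 → 12.5789 [wait]  node(5,4) S=187.2546 payoff=0.0000 vs cont=0.0000 → 0.0000 [wait]  node(5,5) S=273.7285 payoff=0.0000 vs cont=0.0000 → 0.0000 [wait]  ⇒ S*(5)=87.6309
t_4: node(4,0) S=49.5822 payoff=79.7578 vs cont=78.6678 → 79.7578 [stop]  node(4,1) S=72.4792 payoff=56.8608 vs cont=56.0503 → 56.8608 [stop]  node(4,2) S=105.9500 payoff=23.3900 vs cont=28.0799 → 28.0799 [wait]  node(4,3) S=154.8776 payoff=0.0000 vs cont=6.7648 → 6.7648 [wait]  node(4,4) S=226.3999 payoff=0.0000 vs cont=0.0000 → 0.0000 [wait]  ⇒ S*(4)=72.4792
t_3: node(3,0) S=59.9473 payoff=69.3927 vs cont=68.4292 → 69.3927 [stop]  node(3,1) S=87.6309 payoff=41.7091 vs cont=43.1899 → 43.1899 [wait]  node(3,2) S=128.0987 payoff=1.2413 vs cont=18.1392 → 18.1392 [wait]  node(3,3) S=187.2546 payoff=0.0000 vs cont=3.6380 → 3.6380 [wait]  ⇒ S*(3)=59.9473
t_2: node(2,0) S=72.4792 payoff=56.8608 vs cont=56.7154 → 56.8608 [stop]  node(2,1) S=105.9500 payoff=23.3900 vs cont=31.3734 → 31.3734 [wait]  node(2,2) S=154.8776 payoff=0.0000 vs cont=11.3889 → 11.3889 [wait]  ⇒ S*(2)=72.4792
t_1: node(1,0) S=87.6309 payoff=41.7091 vs cont=44.6690 → 44.6690 [wait]  node(1,1) S=128.0987 payoff=1.2413 vs cont=21.9871 → 21.9871 [wait]  ⇒ S*(1)=-
t_0: node(0,0) S=105.9500 payoff=23.3900 vs cont=33.8970 → 33.8970 [wait]  ⇒ S*(0)=-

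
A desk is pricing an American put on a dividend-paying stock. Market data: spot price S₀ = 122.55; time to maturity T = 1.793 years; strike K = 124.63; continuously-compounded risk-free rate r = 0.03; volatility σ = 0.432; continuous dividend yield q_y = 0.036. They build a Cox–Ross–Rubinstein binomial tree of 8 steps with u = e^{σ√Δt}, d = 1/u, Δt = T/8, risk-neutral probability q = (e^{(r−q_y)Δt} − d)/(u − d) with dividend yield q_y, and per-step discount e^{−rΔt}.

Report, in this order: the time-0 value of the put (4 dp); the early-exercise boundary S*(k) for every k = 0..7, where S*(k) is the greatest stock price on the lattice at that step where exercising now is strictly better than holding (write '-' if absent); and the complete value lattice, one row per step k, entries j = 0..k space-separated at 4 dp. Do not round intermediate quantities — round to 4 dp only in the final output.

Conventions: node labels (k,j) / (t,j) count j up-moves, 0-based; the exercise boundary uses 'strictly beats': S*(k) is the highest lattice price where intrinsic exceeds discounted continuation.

Δt=0.22412, u=1.22693, d=0.81504, q=0.44579, disc=e^(-rΔt)=0.99330
k=8 terminal: V=max(K-S,0) → 100.7657 88.7055 70.5507 43.2210 2.0800 0.0000 0.0000 0.0000 0.0000
k=7: j=0 S=29.2799 intr=95.3501 cont=94.7502 V=95.3501[EX]; j=1 S=44.0769 intr=80.5531 cont=80.0722 V=80.5531[EX]; j=2 S=66.3517 intr=58.2783 cont=57.9764 V=58.2783[EX]; j=3 S=99.8833 intr=24.7467 cont=24.7142 V=24.7467[EX]; j=4 S=150.3605 intr=0.0000 cont=1.1450 V=1.1450[hold]; j=5 S=226.3470 intr=0.0000 cont=0.0000 V=0.0000[hold]; j=6 S=340.7343 intr=0.0000 cont=0.0000 V=0.0000[hold]; j=7 S=512.9285 intr=0.0000 cont=0.0000 V=0.0000[hold]  S*(7)=99.8833
k=6: j=0 S=35.9245 intr=88.7055 cont=88.1591 V=88.7055[EX]; j=1 S=54.0793 intr=70.5507 cont=70.1501 V=70.5507[EX]; j=2 S=81.4090 intr=43.2210 cont=43.0401 V=43.2210[EX]; j=3 S=122.5500 intr=2.0800 cont=14.1301 V=14.1301[hold]; j=4 S=184.4821 intr=0.0000 cont=0.6303 V=0.6303[hold]; j=5 S=277.7124 intr=0.0000 cont=0.0000 V=0.0000[hold]; j=6 S=418.0578 intr=0.0000 cont=0.0000 V=0.0000[hold]  S*(6)=81.4090
k=5: j=0 S=44.0769 intr=80.5531 cont=80.0722 V=80.5531[EX]; j=1 S=66.3517 intr=58.2783 cont=57.9764 V=58.2783[EX]; j=2 S=99.8833 intr=24.7467 cont=30.0500 V=30.0500[hold]; j=3 S=150.3605 intr=0.0000 cont=8.0577 V=8.0577[hold]; j=4 S=226.3470 intr=0.0000 cont=0.3470 V=0.3470[hold]; j=5 S=340.7343 intr=0.0000 cont=0.0000 V=0.0000[hold]  S*(5)=66.3517
k=4: j=0 S=54.0793 intr=70.5507 cont=70.1501 V=70.5507[EX]; j=1 S=81.4090 intr=43.2210 cont=45.3883 V=45.3883[hold]; j=2 S=122.5500 intr=2.0800 cont=20.1105 V=20.1105[hold]; j=3 S=184.4821 intr=0.0000 cont=4.5894 V=4.5894[hold]; j=4 S=277.7124 intr=0.0000 cont=0.1910 V=0.1910[hold]  S*(4)=54.0793
k=3: j=0 S=66.3517 intr=58.2783 cont=58.9361 V=58.9361[hold]; j=1 S=99.8833 intr=24.7467 cont=33.8912 V=33.8912[hold]; j=2 S=150.3605 intr=0.0000 cont=13.1030 V=13.1030[hold]; j=3 S=226.3470 intr=0.0000 cont=2.6111 V=2.6111[hold]  S*(3)=-
k=2: j=0 S=81.4090 intr=43.2210 cont=47.4513 V=47.4513[hold]; j=1 S=122.5500 intr=2.0800 cont=24.4591 V=24.4591[hold]; j=2 S=184.4821 intr=0.0000 cont=8.3694 V=8.3694[hold]  S*(2)=-
k=1: j=0 S=99.8833 intr=24.7467 cont=36.9524 V=36.9524[hold]; j=1 S=150.3605 intr=0.0000 cont=17.1707 V=17.1707[hold]  S*(1)=-
k=0: j=0 S=122.5500 intr=2.0800 cont=27.9455 V=27.9455[hold]  S*(0)=-

price = 27.9455
boundary = - - - - 54.0793 66.3517 81.4090 99.8833
tree:
27.9455
36.9524 17.1707
47.4513 24.4591 8.3694
58.9361 33.8912 13.1030 2.6111
70.5507 45.3883 20.1105 4.5894 0.1910
80.5531 58.2783 30.0500 8.0577 0.3470 0.0000
88.7055 70.5507 43.2210 14.1301 0.6303 0.0000 0.0000
95.3501 80.5531 58.2783 24.7467 1.1450 0.0000 0.0000 0.0000
100.7657 88.7055 70.5507 43.2210 2.0800 0.0000 0.0000 0.0000 0.0000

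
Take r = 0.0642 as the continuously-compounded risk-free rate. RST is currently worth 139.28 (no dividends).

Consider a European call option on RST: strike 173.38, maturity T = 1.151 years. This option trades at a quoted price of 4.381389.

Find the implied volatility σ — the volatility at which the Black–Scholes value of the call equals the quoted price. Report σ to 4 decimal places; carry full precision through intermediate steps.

At σ = 0.1924 the Black–Scholes value reproduces the quote:
σ√T = 0.1924·√1.151 = 0.206416
d₁ = (ln(S/K) + (r+σ²/2)T) / (σ√T) = (ln(139.28/173.38) + (0.0642+0.1924²/2)·1.151) / 0.206416 = (-0.218999 + 0.095198) / 0.206416 = -0.599768
d₂ = d₁ − σ√T = -0.599768 − 0.206416 = -0.806184
e^{−rT} = 0.928770
N(d₁) = 0.274330,  N(d₂) = 0.210069
V = S·N(d₁) − K·e^{−rT}·N(d₂) = 38.208749 − 33.827361 = 4.381389 (the quoted price), and the Black–Scholes price is strictly increasing in σ, so σ is unique

sigma = 0.1924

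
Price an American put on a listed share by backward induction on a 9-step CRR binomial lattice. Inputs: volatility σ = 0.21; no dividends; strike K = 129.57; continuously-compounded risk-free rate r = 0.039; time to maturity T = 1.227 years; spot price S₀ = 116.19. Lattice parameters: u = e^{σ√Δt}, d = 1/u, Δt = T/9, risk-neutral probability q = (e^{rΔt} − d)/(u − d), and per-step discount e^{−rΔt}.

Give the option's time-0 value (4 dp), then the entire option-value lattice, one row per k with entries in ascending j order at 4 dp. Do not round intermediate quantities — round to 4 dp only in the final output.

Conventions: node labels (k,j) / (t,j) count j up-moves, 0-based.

Δt=0.13633, u=1.08062, d=0.92539, q=0.51497, disc=e^(-rΔt)=0.99470
k=9 terminal: V=max(K-S,0) → 71.7476 62.0480 50.7212 37.4944 22.0488 4.0123 0.0000 0.0000 0.0000 0.0000
k=8: j=0 S=62.4843 intr=67.0857 cont=66.3986 V=67.0857[EX]; j=1 S=72.9659 intr=56.6041 cont=55.9170 V=56.6041[EX]; j=2 S=85.2059 intr=44.3641 cont=43.6770 V=44.3641[EX]; j=3 S=99.4991 intr=30.0709 cont=29.3838 V=30.0709[EX]; j=4 S=116.1900 intr=13.3800 cont=12.6929 V=13.3800[EX]; j=5 S=135.6808 intr=0.0000 cont=1.9358 V=1.9358[hold]; j=6 S=158.4411 intr=0.0000 cont=0.0000 V=0.0000[hold]; j=7 S=185.0194 intr=0.0000 cont=0.0000 V=0.0000[hold]; j=8 S=216.0563 intr=0.0000 cont=0.0000 V=0.0000[hold]
k=7: j=0 S=67.5220 intr=62.0480 cont=61.3609 V=62.0480[EX]; j=1 S=78.8488 intr=50.7212 cont=50.0341 V=50.7212[EX]; j=2 S=92.0756 intr=37.4944 cont=36.8073 V=37.4944[EX]; j=3 S=107.5212 intr=22.0488 cont=21.3617 V=22.0488[EX]; j=4 S=125.5577 intr=4.0123 cont=7.4469 V=7.4469[hold]; j=5 S=146.6199 intr=0.0000 cont=0.9339 V=0.9339[hold]; j=6 S=171.2153 intr=0.0000 cont=0.0000 V=0.0000[hold]; j=7 S=199.9365 intr=0.0000 cont=0.0000 V=0.0000[hold]
k=6: j=0 S=72.9659 intr=56.6041 cont=55.9170 V=56.6041[EX]; j=1 S=85.2059 intr=44.3641 cont=43.6770 V=44.3641[EX]; j=2 S=99.4991 intr=30.0709 cont=29.3838 V=30.0709[EX]; j=3 S=116.1900 intr=13.3800 cont=14.4522 V=14.4522[hold]; j=4 S=135.6808 intr=0.0000 cont=4.0712 V=4.0712[hold]; j=5 S=158.4411 intr=0.0000 cont=0.4506 V=0.4506[hold]; j=6 S=185.0194 intr=0.0000 cont=0.0000 V=0.0000[hold]
k=5: j=0 S=78.8488 intr=50.7212 cont=50.0341 V=50.7212[EX]; j=1 S=92.0756 intr=37.4944 cont=36.8073 V=37.4944[EX]; j=2 S=107.5212 intr=22.0488 cont=21.9110 V=22.0488[EX]; j=3 S=125.5577 intr=4.0123 cont=9.0581 V=9.0581[hold]; j=4 S=146.6199 intr=0.0000 cont=2.1950 V=2.1950[hold]; j=5 S=171.2153 intr=0.0000 cont=0.2174 V=0.2174[hold]
k=4: j=0 S=85.2059 intr=44.3641 cont=43.6770 V=44.3641[EX]; j=1 S=99.4991 intr=30.0709 cont=29.3838 V=30.0709[EX]; j=2 S=116.1900 intr=13.3800 cont=15.2776 V=15.2776[hold]; j=3 S=135.6808 intr=0.0000 cont=5.4945 V=5.4945[hold]; j=4 S=158.4411 intr=0.0000 cont=1.1704 V=1.1704[hold]
k=3: j=0 S=92.0756 intr=37.4944 cont=36.8073 V=37.4944[EX]; j=1 S=107.5212 intr=22.0488 cont=22.3337 V=22.3337[hold]; j=2 S=125.5577 intr=4.0123 cont=10.1853 V=10.1853[hold]; j=3 S=146.6199 intr=0.0000 cont=3.2504 V=3.2504[hold]
k=2: j=0 S=99.4991 intr=30.0709 cont=29.5297 V=30.0709[EX]; j=1 S=116.1900 intr=13.3800 cont=15.9924 V=15.9924[hold]; j=2 S=135.6808 intr=0.0000 cont=6.5790 V=6.5790[hold]
k=1: j=0 S=107.5212 intr=22.0488 cont=22.6999 V=22.6999[hold]; j=1 S=125.5577 intr=4.0123 cont=11.0857 V=11.0857[hold]
k=0: j=0 S=116.1900 intr=13.3800 cont=16.6303 V=16.6303[hold]

price = 16.6303
tree:
16.6303
22.6999 11.0857
30.0709 15.9924 6.5790
37.4944 22.3337 10.1853 3.2504
44.3641 30.0709 15.2776 5.4945 1.1704
50.7212 37.4944 22.0488 9.0581 2.1950 0.2174
56.6041 44.3641 30.0709 14.4522 4.0712 0.4506 0.0000
62.0480 50.7212 37.4944 22.0488 7.4469 0.9339 0.0000 0.0000
67.0857 56.6041 44.3641 30.0709 13.3800 1.9358 0.0000 0.0000 0.0000
71.7476 62.0480 50.7212 37.4944 22.0488 4.0123 0.0000 0.0000 0.0000 0.0000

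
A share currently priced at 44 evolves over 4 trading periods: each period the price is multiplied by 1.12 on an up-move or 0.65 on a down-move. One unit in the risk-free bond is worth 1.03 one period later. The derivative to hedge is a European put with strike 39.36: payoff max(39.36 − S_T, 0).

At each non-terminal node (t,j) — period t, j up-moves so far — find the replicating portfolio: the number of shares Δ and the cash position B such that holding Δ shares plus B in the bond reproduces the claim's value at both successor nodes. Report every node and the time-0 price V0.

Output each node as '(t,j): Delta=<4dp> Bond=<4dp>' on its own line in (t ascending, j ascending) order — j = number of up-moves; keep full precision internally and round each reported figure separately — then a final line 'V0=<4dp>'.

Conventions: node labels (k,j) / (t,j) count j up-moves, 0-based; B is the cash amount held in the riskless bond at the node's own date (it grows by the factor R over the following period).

The replicating-portfolio and risk-neutral prices coincide; use p* = (1.03−0.65)/(1.12−0.65) = 0.8085 for the latter.
At maturity the claim pays: V(4,0)=31.5057, V(4,1)=25.8265, V(4,2)=16.0407, V(4,3)=0.0000, V(4,4)=0.0000
  t=3,j=0: stock 12.0835 → up 13.5335 (V=25.8265), down 7.8543 (V=31.5057). Price 26.1301; hedge Δ=-1.0000, bond B=38.2136.
  t=3,j=1: stock 20.8208 → up 23.3193 (V=16.0407), down 13.5335 (V=25.8265). Price 17.3928; hedge Δ=-1.0000, bond B=38.2136.
  t=3,j=2: stock 35.8758 → up 40.1809 (V=0.0000), down 23.3193 (V=16.0407). Price 2.9822; hedge Δ=-0.9513, bond B=37.1113.
  t=3,j=3: stock 61.8168 → up 69.2349 (V=0.0000), down 40.1809 (V=0.0000). Price 0.0000; hedge Δ=0.0000, bond B=0.0000.
  t=2,j=0: stock 18.5900 → up 20.8208 (V=17.3928), down 12.0835 (V=26.1301). Price 18.5106; hedge Δ=-1.0000, bond B=37.1006.
  t=2,j=1: stock 32.0320 → up 35.8758 (V=2.9822), down 20.8208 (V=17.3928). Price 5.5744; hedge Δ=-0.9572, bond B=36.2353.
  t=2,j=2: stock 55.1936 → up 61.8168 (V=0.0000), down 35.8758 (V=2.9822). Price 0.5544; hedge Δ=-0.1150, bond B=6.8994.
  t=1,j=0: stock 28.6000 → up 32.0320 (V=5.5744), down 18.5900 (V=18.5106). Price 7.8170; hedge Δ=-0.9624, bond B=35.3408.
  t=1,j=1: stock 49.2800 → up 55.1936 (V=0.5544), down 32.0320 (V=5.5744). Price 1.4715; hedge Δ=-0.2167, bond B=12.1524.
  t=0,j=0: stock 44.0000 → up 49.2800 (V=1.4715), down 28.6000 (V=7.8170). Price 2.6084; hedge Δ=-0.3068, bond B=16.1094.
Check: Δ(0,0)·S0 + B(0,0) = 2.6084 = V0.

(0,0): Delta=-0.3068 Bond=16.1094
(1,0): Delta=-0.9624 Bond=35.3408
(1,1): Delta=-0.2167 Bond=12.1524
(2,0): Delta=-1.0000 Bond=37.1006
(2,1): Delta=-0.9572 Bond=36.2353
(2,2): Delta=-0.1150 Bond=6.8994
(3,0): Delta=-1.0000 Bond=38.2136
(3,1): Delta=-1.0000 Bond=38.2136
(3,2): Delta=-0.9513 Bond=37.1113
(3,3): Delta=0.0000 Bond=0.0000
V0=2.6084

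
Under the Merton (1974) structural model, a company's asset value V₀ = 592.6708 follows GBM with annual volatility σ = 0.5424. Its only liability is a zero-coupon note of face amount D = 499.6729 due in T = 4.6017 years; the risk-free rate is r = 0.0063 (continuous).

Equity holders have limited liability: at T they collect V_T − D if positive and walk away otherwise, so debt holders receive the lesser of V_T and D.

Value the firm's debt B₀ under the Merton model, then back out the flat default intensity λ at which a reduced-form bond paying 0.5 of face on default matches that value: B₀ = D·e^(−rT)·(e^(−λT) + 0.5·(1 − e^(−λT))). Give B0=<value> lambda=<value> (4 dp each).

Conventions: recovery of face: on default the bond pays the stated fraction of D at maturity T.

B0=299.1582 lambda=0.3169

Apply the equity-as-call identities (strike 499.6729, horizon 4.6017 years):
d₁ = [ln(V₀/D) + (r + σ²/2)T] / (σ√T)
   = [ln(592.6708/499.6729) + (0.0063 + 0.5·0.5424²)·4.6017] / (0.5424·√4.6017)
   = [0.170685 + 0.705896] / 1.163533 = 0.753379
d₂ = d₁ − σ√T = 0.753379 − 1.163533 = -0.410155
N(d₁) = 0.774389,  N(d₂) = 0.340846,  e^(−rT) = 0.971425
E₀ = V₀·N(d₁) − D·e^(−rT)·N(d₂)
   = 592.6708·0.774389 − 499.6729·0.971425·0.340846 = 293.512570
B₀ = V₀ − E₀ = 592.6708 − 293.512570 = 299.158230
e^(−λT) = (B₀·e^(rT)/D − 0.5)/(1 − 0.5) = (299.1582·1.029415/499.6729 − 0.5)/0.5 = 0.23263818
λ = −ln(0.23263818)/4.6017 = 0.316898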